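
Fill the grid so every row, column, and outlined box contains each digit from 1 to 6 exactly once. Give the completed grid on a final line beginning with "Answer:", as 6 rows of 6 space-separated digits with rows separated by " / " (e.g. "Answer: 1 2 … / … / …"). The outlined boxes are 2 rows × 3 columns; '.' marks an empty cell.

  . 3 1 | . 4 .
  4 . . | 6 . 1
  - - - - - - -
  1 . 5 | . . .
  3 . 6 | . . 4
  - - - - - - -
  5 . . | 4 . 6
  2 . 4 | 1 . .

Step 1. [r2c5∈{2,3,5}] 3 has one home in row 2: r2c5. So r2c5=3.
Step 2. [r4c2∈{2}] r4c2 has the single candidate 2. So r4c2=2.
Step 3. [r4c4∈{5}] r4c4 is down to just 5 ⇒ r4c4=5.
Step 4. [r1c4∈{2}] r1c4 has the single candidate 2 ⇒ r1c4=2.
Step 5. [r6c6∈{3,5}] in row 6, 3 fits only at r6c6 ⇒ r6c6=3.
Step 6. [r3c6∈{2}] r3c6's peers cover all but 2, so r3c6=2.
Step 7. [r2c3∈{2}] r2c3 has the single candidate 2, so r2c3=2.
Step 8. [r5c2∈{1}] only 1 remains possible at r5c2, so r5c2=1.
Step 9. [r5c5∈{2}] only 2 remains possible at r5c5. So r5c5=2.
Step 10. [r1c1∈{6}] r1c1's peers cover all but 6, so r1c1=6.
Step 11. [r6c5∈{5}] nothing but 5 survives at r6c5, so r6c5=5.
Step 12. [r3c2∈{4}] only 4 remains possible at r3c2, so r3c2=4.
Step 13. [r2c2∈{5}] nothing but 5 survives at r2c2 ⇒ r2c2=5.
Step 14. [r5c3∈{3}] only 3 remains possible at r5c3, so r5c3=3.
Step 15. [r4c5∈{1}] only 1 remains possible at r4c5, so r4c5=1.
Step 16. [r1c6∈{5}] only 5 remains possible at r1c6 ⇒ r1c6=5.
Step 17. [r6c2∈{6}] r6c2's peers cover all but 6. So r6c2=6.
Step 18. [r3c5∈{6}] r3c5 is down to just 6, so r3c5=6.
Step 19. [r3c4∈{3}] r3c4 has the single candidate 3 ⇒ r3c4=3.

Answer: 6 3 1 2 4 5 / 4 5 2 6 3 1 / 1 4 5 3 6 2 / 3 2 6 5 1 4 / 5 1 3 4 2 6 / 2 6 4 1 5 3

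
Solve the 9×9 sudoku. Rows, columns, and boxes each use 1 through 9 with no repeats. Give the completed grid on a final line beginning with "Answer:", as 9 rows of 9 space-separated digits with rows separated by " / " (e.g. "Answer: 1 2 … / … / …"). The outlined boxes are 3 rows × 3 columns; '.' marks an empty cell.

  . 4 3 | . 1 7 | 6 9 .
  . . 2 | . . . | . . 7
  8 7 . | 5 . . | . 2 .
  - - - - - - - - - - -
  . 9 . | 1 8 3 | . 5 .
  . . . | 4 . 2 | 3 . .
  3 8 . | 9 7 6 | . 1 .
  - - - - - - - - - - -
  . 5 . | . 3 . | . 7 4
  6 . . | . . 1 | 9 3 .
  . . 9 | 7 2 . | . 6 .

Step 1. [r8c4∈{8}] r8c4 has the single candidate 8. So r8c4=8.
Step 2. [r1c9∈{5,8}] in row 1, 8 fits only at r1c9, so r1c9=8.
Step 3. [r4c1∈{2,4,7}] r4c1 is the only open cell in box 4 admitting 2, so r4c1=2.
Step 4. [r7c1∈{1}] r7c1 is down to just 1. So r7c1=1.
Step 5. [r9c6∈{4,5}] in col 6, 5 fits only at r9c6. So r9c6=5.
Step 6. [r2c8∈{4}] r2c8 is down to just 4. So r2c8=4.
Step 7. [r3c7∈{1}] nothing but 1 survives at r3c7, so r3c7=1.
Step 8. [r3c3∈{6}] r3c3's peers cover all but 6, so r3c3=6.
Step 9. [r6c3∈{4,5}] r6c3 is the only open cell in row 6 admitting 5, so r6c3=5.
Step 10. [r7c7∈{2,8}] row 7 places 2 nowhere but r7c7 ⇒ r7c7=2.
Step 11. [r2c1∈{5,9}] across col 1, 9 lands solely at r2c1. So r2c1=9.
Step 12. [r4c3∈{4,7}] 4 has one home in box 4: r4c3 ⇒ r4c3=4.
Step 13. [r3c6∈{4,9}] r3c6 is the only open cell in col 6 admitting 4 ⇒ r3c6=4.
Step 14. [r5c3∈{1,7}] col 3 places 1 nowhere but r5c3. So r5c3=1.
Step 15. [r5c9∈{6,9}] in row 5, 9 fits only at r5c9, so r5c9=9.
Step 16. [r2c5∈{6}] r2c5 is down to just 6. So r2c5=6.
Step 17. [r7c6∈{9}] nothing but 9 survives at r7c6. So r7c6=9.
Step 18. [r6c9∈{2}] only 2 remains possible at r6c9 ⇒ r6c9=2.
Step 19. [r1c1∈{5}] only 5 remains possible at r1c1, so r1c1=5.
Step 20. [r8c5∈{4}] r8c5 has the single candidate 4 ⇒ r8c5=4.
Step 21. [r6c7∈{4}] r6c7's peers cover all but 4 ⇒ r6c7=4.
Step 22. [r8c3∈{7}] nothing but 7 survives at r8c3. So r8c3=7.
Step 23. [r9c2∈{3}] r9c2 is down to just 3, so r9c2=3.
Step 24. [r2c2∈{1}] only 1 remains possible at r2c2. So r2c2=1.
Step 25. [r9c7∈{8}] r9c7 is down to just 8, so r9c7=8.
Step 26. [r7c3∈{8}] nothing but 8 survives at r7c3 ⇒ r7c3=8.
Step 27. [r2c4∈{3}] nothing but 3 survives at r2c4 ⇒ r2c4=3.
Step 28. [r3c5∈{9}] r3c5 is down to just 9, so r3c5=9.
Step 29. [r2c7∈{5}] r2c7 is down to just 5, so r2c7=5.
Step 30. [r5c5∈{5}] r5c5 has the single candidate 5, so r5c5=5.
Step 31. [r5c1∈{7}] only 7 remains possible at r5c1. So r5c1=7.
Step 32. [r8c9∈{5}] r8c9 is down to just 5 ⇒ r8c9=5.
Step 33. [r8c2∈{2}] r8c2's peers cover all but 2 ⇒ r8c2=2.
Step 34. [r5c8∈{8}] r5c8 has the single candidate 8, so r5c8=8.
Step 35. [r9c1∈{4}] r9c1 has the single candidate 4, so r9c1=4.
Step 36. [r4c7∈{7}] r4c7's peers cover all but 7, so r4c7=7.
Step 37. [r9c9∈{1}] r9c9 has the single candidate 1 ⇒ r9c9=1.
Step 38. [r4c9∈{6}] r4c9 is down to just 6, so r4c9=6.
Step 39. [r2c6∈{8}] only 8 remains possible at r2c6 ⇒ r2c6=8.
Step 40. [r3c9∈{3}] r3c9 has the single candidate 3 ⇒ r3c9=3.
Step 41. [r1c4∈{2}] only 2 remains possible at r1c4. So r1c4=2.
Step 42. [r5c2∈{6}] r5c2 has the single candidate 6, so r5c2=6.
Step 43. [r7c4∈{6}] nothing but 6 survives at r7c4. So r7c4=6.

Answer: 5 4 3 2 1 7 6 9 8 / 9 1 2 3 6 8 5 4 7 / 8 7 6 5 9 4 1 2 3 / 2 9 4 1 8 3 7 5 6 / 7 6 1 4 5 2 3 8 9 / 3 8 5 9 7 6 4 1 2 / 1 5 8 6 3 9 2 7 4 / 6 2 7 8 4 1 9 3 5 / 4 3 9 7 2 5 8 6 1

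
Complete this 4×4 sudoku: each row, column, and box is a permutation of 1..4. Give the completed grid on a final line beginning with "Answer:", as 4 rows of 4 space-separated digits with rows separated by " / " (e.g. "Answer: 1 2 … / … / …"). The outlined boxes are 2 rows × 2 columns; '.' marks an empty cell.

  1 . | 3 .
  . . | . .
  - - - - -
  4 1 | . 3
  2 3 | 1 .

Step 1. [r2c3∈{2,4}] col 3 places 4 nowhere but r2c3 ⇒ r2c3=4.
Step 2. [r1c4∈{2}] r1c4 is down to just 2. So r1c4=2.
Step 3. [r4c4∈{4}] r4c4's peers cover all but 4 ⇒ r4c4=4.
Step 4. [r2c4∈{1}] r2c4 is down to just 1, so r2c4=1.
Step 5. [r2c1∈{3}] r2c1's peers cover all but 3. So r2c1=3.
Step 6. [r3c3∈{2}] r3c3's peers cover all but 2 ⇒ r3c3=2.
Step 7. [r2c2∈{2}] r2c2 is down to just 2. So r2c2=2.
Step 8. [r1c2∈{4}] only 4 remains possible at r1c2 ⇒ r1c2=4.

Answer: 1 4 3 2 / 3 2 4 1 / 4 1 2 3 / 2 3 1 4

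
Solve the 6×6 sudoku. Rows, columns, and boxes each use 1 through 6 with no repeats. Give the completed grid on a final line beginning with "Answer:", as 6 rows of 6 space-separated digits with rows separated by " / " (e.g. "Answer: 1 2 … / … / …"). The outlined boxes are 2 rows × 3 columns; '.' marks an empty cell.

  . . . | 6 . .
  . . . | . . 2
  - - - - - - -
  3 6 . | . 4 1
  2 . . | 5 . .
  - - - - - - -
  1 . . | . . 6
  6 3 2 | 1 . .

Step 1. [r2c3∈{1,3,4,5,6}] r2c3 is the only open cell in row 2 admitting 6 ⇒ r2c3=6.
Step 2. [r1c3∈{1,3,4,5}] 3 has one home in col 3: r1c3 ⇒ r1c3=3.
Step 3. [r6c5∈{5}] nothing but 5 survives at r6c5. So r6c5=5.
Step 4. [r1c6∈{4,5}] r1c6 is the only open cell in col 6 admitting 5, so r1c6=5.
Step 5. [r2c4∈{3,4}] across box 2, 4 lands solely at r2c4. So r2c4=4.
Step 6. [r2c5∈{1,3}] r2c5 is the only open cell in row 2 admitting 3 ⇒ r2c5=3.
Step 7. [r2c2∈{1,5}] across row 2, 1 lands solely at r2c2 ⇒ r2c2=1.
Step 8. [r4c2∈{4}] r4c2 has the single candidate 4 ⇒ r4c2=4.
Step 9. [r5c3∈{4,5}] r5c3 is the only open cell in row 5 admitting 4. So r5c3=4.
Step 10. [r3c4∈{2}] r3c4 has the single candidate 2, so r3c4=2.
Step 11. [r5c2∈{5}] only 5 remains possible at r5c2. So r5c2=5.
Step 12. [r4c5∈{6}] r4c5 has the single candidate 6 ⇒ r4c5=6.
Step 13. [r2c1∈{5}] only 5 remains possible at r2c1 ⇒ r2c1=5.
Step 14. [r6c6∈{4}] only 4 remains possible at r6c6. So r6c6=4.
Step 15. [r3c3∈{5}] r3c3's peers cover all but 5 ⇒ r3c3=5.
Step 16. [r1c5∈{1}] r1c5's peers cover all but 1 ⇒ r1c5=1.
Step 17. [r5c4∈{3}] r5c4's peers cover all but 3. So r5c4=3.
Step 18. [r5c5∈{2}] r5c5 is down to just 2. So r5c5=2.
Step 19. [r1c1∈{4}] r1c1's peers cover all but 4, so r1c1=4.
Step 20. [r1c2∈{2}] r1c2 has the single candidate 2, so r1c2=2.
Step 21. [r4c3∈{1}] only 1 remains possible at r4c3. So r4c3=1.
Step 22. [r4c6∈{3}] r4c6 has the single candidate 3, so r4c6=3.

Answer: 4 2 3 6 1 5 / 5 1 6 4 3 2 / 3 6 5 2 4 1 / 2 4 1 5 6 3 / 1 5 4 3 2 6 / 6 3 2 1 5 4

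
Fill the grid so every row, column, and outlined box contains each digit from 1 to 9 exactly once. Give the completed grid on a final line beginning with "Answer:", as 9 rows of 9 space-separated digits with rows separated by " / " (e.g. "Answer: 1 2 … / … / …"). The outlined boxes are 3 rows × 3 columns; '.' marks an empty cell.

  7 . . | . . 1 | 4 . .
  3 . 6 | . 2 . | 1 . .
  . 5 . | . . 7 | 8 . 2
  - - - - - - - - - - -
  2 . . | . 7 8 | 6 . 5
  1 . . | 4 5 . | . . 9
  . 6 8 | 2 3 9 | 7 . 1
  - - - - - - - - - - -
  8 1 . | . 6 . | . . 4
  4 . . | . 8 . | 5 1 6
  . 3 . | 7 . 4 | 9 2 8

Step 1. [r1c5∈{9}] r1c5 is down to just 9, so r1c5=9.
Step 2. [r2c2∈{4,8,9}] row 2 places 4 nowhere but r2c2, so r2c2=4.
Step 3. [r7c7∈{3}] r7c7 is down to just 3. So r7c7=3.
Step 4. [r2c6∈{5}] r2c6 is down to just 5 ⇒ r2c6=5.
Step 5. [r4c3∈{3,4,9}] 4 has one home in col 3: r4c3. So r4c3=4.
Step 6. [r4c8∈{3}] r4c8 is down to just 3 ⇒ r4c8=3.
Step 7. [r3c4∈{3,6}] in row 3, 3 fits only at r3c4. So r3c4=3.
Step 8. [r1c3∈{2}] r1c3's peers cover all but 2. So r1c3=2.
Step 9. [r8c4∈{9}] r8c4 is down to just 9 ⇒ r8c4=9.
Step 10. [r8c3∈{7}] only 7 remains possible at r8c3, so r8c3=7.
Step 11. [r7c3∈{5,9}] across row 7, 9 lands solely at r7c3. So r7c3=9.
Step 12. [r2c8∈{7,9}] in row 2, 9 fits only at r2c8 ⇒ r2c8=9.
Step 13. [r1c4∈{6,8}] r1c4 is the only open cell in col 4 admitting 6. So r1c4=6.
Step 14. [r9c3∈{5}] r9c3's peers cover all but 5, so r9c3=5.
Step 15. [r8c6∈{2,3}] r8c6 is the only open cell in row 8 admitting 3 ⇒ r8c6=3.
Step 16. [r8c2∈{2}] r8c2's peers cover all but 2, so r8c2=2.
Step 17. [r3c8∈{6}] r3c8 has the single candidate 6 ⇒ r3c8=6.
Step 18. [r6c1∈{5}] nothing but 5 survives at r6c1 ⇒ r6c1=5.
Step 19. [r4c2∈{9}] r4c2 is down to just 9. So r4c2=9.
Step 20. [r3c5∈{4}] r3c5 is down to just 4. So r3c5=4.
Step 21. [r3c1∈{9}] r3c1 has the single candidate 9, so r3c1=9.
Step 22. [r5c8∈{8}] r5c8's peers cover all but 8, so r5c8=8.
Step 23. [r1c2∈{8}] only 8 remains possible at r1c2, so r1c2=8.
Step 24. [r7c6∈{2}] r7c6 has the single candidate 2 ⇒ r7c6=2.
Step 25. [r5c7∈{2}] only 2 remains possible at r5c7 ⇒ r5c7=2.
Step 26. [r7c4∈{5}] nothing but 5 survives at r7c4, so r7c4=5.
Step 27. [r1c9∈{3}] r1c9's peers cover all but 3, so r1c9=3.
Step 28. [r9c5∈{1}] only 1 remains possible at r9c5 ⇒ r9c5=1.
Step 29. [r1c8∈{5}] nothing but 5 survives at r1c8 ⇒ r1c8=5.
Step 30. [r4c4∈{1}] r4c4 has the single candidate 1 ⇒ r4c4=1.
Step 31. [r6c8∈{4}] only 4 remains possible at r6c8 ⇒ r6c8=4.
Step 32. [r2c9∈{7}] r2c9's peers cover all but 7, so r2c9=7.
Step 33. [r5c3∈{3}] r5c3's peers cover all but 3 ⇒ r5c3=3.
Step 34. [r7c8∈{7}] nothing but 7 survives at r7c8, so r7c8=7.
Step 35. [r9c1∈{6}] only 6 remains possible at r9c1. So r9c1=6.
Step 36. [r5c6∈{6}] r5c6 is down to just 6. So r5c6=6.
Step 37. [r5c2∈{7}] r5c2 is down to just 7, so r5c2=7.
Step 38. [r2c4∈{8}] nothing but 8 survives at r2c4, so r2c4=8.
Step 39. [r3c3∈{1}] r3c3's peers cover all but 1, so r3c3=1.

Answer: 7 8 2 6 9 1 4 5 3 / 3 4 6 8 2 5 1 9 7 / 9 5 1 3 4 7 8 6 2 / 2 9 4 1 7 8 6 3 5 / 1 7 3 4 5 6 2 8 9 / 5 6 8 2 3 9 7 4 1 / 8 1 9 5 6 2 3 7 4 / 4 2 7 9 8 3 5 1 6 / 6 3 5 7 1 4 9 2 8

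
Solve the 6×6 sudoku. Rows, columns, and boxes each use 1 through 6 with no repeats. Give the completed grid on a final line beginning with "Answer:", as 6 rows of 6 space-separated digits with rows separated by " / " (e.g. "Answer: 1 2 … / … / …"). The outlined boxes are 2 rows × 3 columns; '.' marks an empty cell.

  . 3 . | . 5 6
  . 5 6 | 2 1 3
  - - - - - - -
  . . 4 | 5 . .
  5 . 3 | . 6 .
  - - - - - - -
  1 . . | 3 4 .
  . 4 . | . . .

Step 1. [r6c5∈{2}] r6c5 is down to just 2. So r6c5=2.
Step 2. [r4c6∈{1,2,4}] 4 has one home in col 6: r4c6, so r4c6=4.
Step 3. [r4c2∈{1,2}] 2 has one home in row 4: r4c2 ⇒ r4c2=2.
Step 4. [r3c2∈{1,6}] across col 2, 1 lands solely at r3c2, so r3c2=1.
Step 5. [r5c6∈{5}] r5c6 has the single candidate 5, so r5c6=5.
Step 6. [r1c1∈{2,4}] 2 has one home in col 1: r1c1 ⇒ r1c1=2.
Step 7. [r6c4∈{1,6}] across col 4, 6 lands solely at r6c4, so r6c4=6.
Step 8. [r3c5∈{3}] only 3 remains possible at r3c5, so r3c5=3.
Step 9. [r5c3∈{2}] nothing but 2 survives at r5c3 ⇒ r5c3=2.
Step 10. [r1c4∈{4}] r1c4's peers cover all but 4. So r1c4=4.
Step 11. [r6c1∈{3}] r6c1's peers cover all but 3, so r6c1=3.
Step 12. [r1c3∈{1}] r1c3's peers cover all but 1. So r1c3=1.
Step 13. [r6c6∈{1}] r6c6's peers cover all but 1. So r6c6=1.
Step 14. [r3c6∈{2}] only 2 remains possible at r3c6 ⇒ r3c6=2.
Step 15. [r2c1∈{4}] r2c1 has the single candidate 4. So r2c1=4.
Step 16. [r6c3∈{5}] r6c3 has the single candidate 5, so r6c3=5.
Step 17. [r4c4∈{1}] r4c4 is down to just 1. So r4c4=1.
Step 18. [r3c1∈{6}] r3c1 has the single candidate 6. So r3c1=6.
Step 19. [r5c2∈{6}] r5c2's peers cover all but 6, so r5c2=6.

Answer: 2 3 1 4 5 6 / 4 5 6 2 1 3 / 6 1 4 5 3 2 / 5 2 3 1 6 4 / 1 6 2 3 4 5 / 3 4 5 6 2 1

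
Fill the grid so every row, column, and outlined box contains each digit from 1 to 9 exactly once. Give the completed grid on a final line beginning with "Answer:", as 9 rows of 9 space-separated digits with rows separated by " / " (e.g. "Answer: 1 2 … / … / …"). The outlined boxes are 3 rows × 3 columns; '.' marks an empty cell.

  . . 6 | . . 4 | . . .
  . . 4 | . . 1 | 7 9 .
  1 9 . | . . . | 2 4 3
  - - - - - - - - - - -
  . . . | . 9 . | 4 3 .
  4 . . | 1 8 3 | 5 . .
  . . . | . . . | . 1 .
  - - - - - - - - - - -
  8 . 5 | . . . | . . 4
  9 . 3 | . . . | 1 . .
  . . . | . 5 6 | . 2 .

Step 1. [r9c1∈{7}] r9c1 is down to just 7. So r9c1=7.
Step 2. [r2c9∈{5,6,8}] box 3 places 6 nowhere but r2c9. So r2c9=6.
Step 3. [r1c4∈{2,3,5,7,8,9}] r1c4 is the only open cell in row 1 admitting 9. So r1c4=9.
Step 4. [r1c7∈{8}] r1c7's peers cover all but 8, so r1c7=8.
Step 5. [r8c8∈{5,6,7,8}] 8 has one home in col 8: r8c8, so r8c8=8.
Step 6. [r8c2∈{2,4,6}] 6 has one home in row 8: r8c2, so r8c2=6.
Step 7. [r7c2∈{1,2}] 2 has one home in box 7: r7c2 ⇒ r7c2=2.
Step 8. [r5c2∈{7}] r5c2's peers cover all but 7, so r5c2=7.
Step 9. [r1c5∈{2,3,7}] across row 1, 7 lands solely at r1c5. So r1c5=7.
Step 10. [r1c1∈{2,3,5}] across row 1, 2 lands solely at r1c1. So r1c1=2.
Step 11. [r7c8∈{6,7}] in col 8, 7 fits only at r7c8 ⇒ r7c8=7.
Step 12. [r3c6∈{5,8}] 8 has one home in col 6: r3c6, so r3c6=8.
Step 13. [r7c4∈{3}] r7c4 is down to just 3. So r7c4=3.
Step 14. [r3c4∈{5,6}] in row 3, 5 fits only at r3c4, so r3c4=5.
Step 15. [r2c2∈{3,5,8}] in row 2, 8 fits only at r2c2. So r2c2=8.
Step 16. [r2c1∈{3,5}] 5 has one home in row 2: r2c1. So r2c1=5.
Step 17. [r2c4∈{2}] only 2 remains possible at r2c4, so r2c4=2.
Step 18. [r9c9∈{9}] nothing but 9 survives at r9c9, so r9c9=9.
Step 19. [r5c9∈{2}] nothing but 2 survives at r5c9 ⇒ r5c9=2.
Step 20. [r6c1∈{3,6}] across col 1, 3 lands solely at r6c1. So r6c1=3.
Step 21. [r9c3∈{1}] r9c3 is down to just 1 ⇒ r9c3=1.
Step 22. [r6c2∈{5}] nothing but 5 survives at r6c2, so r6c2=5.
Step 23. [r6c7∈{6,9}] r6c7 is the only open cell in col 7 admitting 9 ⇒ r6c7=9.
Step 24. [r4c6∈{2,5,7}] in row 4, 5 fits only at r4c6. So r4c6=5.
Step 25. [r4c3∈{2,8}] across row 4, 2 lands solely at r4c3 ⇒ r4c3=2.
Step 26. [r4c9∈{7,8}] 8 has one home in row 4: r4c9, so r4c9=8.
Step 27. [r4c4∈{6,7}] 7 has one home in row 4: r4c4 ⇒ r4c4=7.
Step 28. [r8c4∈{4}] only 4 remains possible at r8c4 ⇒ r8c4=4.
Step 29. [r6c5∈{2,4,6}] row 6 places 4 nowhere but r6c5 ⇒ r6c5=4.
Step 30. [r6c6∈{2}] r6c6 has the single candidate 2, so r6c6=2.
Step 31. [r1c8∈{5}] r1c8's peers cover all but 5, so r1c8=5.
Step 32. [r3c5∈{6}] r3c5 is down to just 6, so r3c5=6.
Step 33. [r8c6∈{7}] only 7 remains possible at r8c6. So r8c6=7.
Step 34. [r7c6∈{9}] only 9 remains possible at r7c6 ⇒ r7c6=9.
Step 35. [r9c2∈{4}] r9c2 is down to just 4, so r9c2=4.
Step 36. [r4c1∈{6}] nothing but 6 survives at r4c1 ⇒ r4c1=6.
Step 37. [r1c9∈{1}] r1c9's peers cover all but 1. So r1c9=1.
Step 38. [r4c2∈{1}] r4c2 has the single candidate 1, so r4c2=1.
Step 39. [r9c7∈{3}] nothing but 3 survives at r9c7. So r9c7=3.
Step 40. [r5c8∈{6}] only 6 remains possible at r5c8, so r5c8=6.
Step 41. [r3c3∈{7}] nothing but 7 survives at r3c3, so r3c3=7.
Step 42. [r5c3∈{9}] r5c3 has the single candidate 9 ⇒ r5c3=9.
Step 43. [r8c9∈{5}] only 5 remains possible at r8c9. So r8c9=5.
Step 44. [r7c5∈{1}] r7c5 has the single candidate 1. So r7c5=1.
Step 45. [r7c7∈{6}] nothing but 6 survives at r7c7. So r7c7=6.
Step 46. [r6c4∈{6}] r6c4 has the single candidate 6, so r6c4=6.
Step 47. [r9c4∈{8}] nothing but 8 survives at r9c4. So r9c4=8.
Step 48. [r2c5∈{3}] only 3 remains possible at r2c5 ⇒ r2c5=3.
Step 49. [r6c9∈{7}] r6c9 is down to just 7. So r6c9=7.
Step 50. [r1c2∈{3}] nothing but 3 survives at r1c2 ⇒ r1c2=3.
Step 51. [r6c3∈{8}] only 8 remains possible at r6c3. So r6c3=8.
Step 52. [r8c5∈{2}] r8c5's peers cover all but 2. So r8c5=2.

Answer: 2 3 6 9 7 4 8 5 1 / 5 8 4 2 3 1 7 9 6 / 1 9 7 5 6 8 2 4 3 / 6 1 2 7 9 5 4 3 8 / 4 7 9 1 8 3 5 6 2 / 3 5 8 6 4 2 9 1 7 / 8 2 5 3 1 9 6 7 4 / 9 6 3 4 2 7 1 8 5 / 7 4 1 8 5 6 3 2 9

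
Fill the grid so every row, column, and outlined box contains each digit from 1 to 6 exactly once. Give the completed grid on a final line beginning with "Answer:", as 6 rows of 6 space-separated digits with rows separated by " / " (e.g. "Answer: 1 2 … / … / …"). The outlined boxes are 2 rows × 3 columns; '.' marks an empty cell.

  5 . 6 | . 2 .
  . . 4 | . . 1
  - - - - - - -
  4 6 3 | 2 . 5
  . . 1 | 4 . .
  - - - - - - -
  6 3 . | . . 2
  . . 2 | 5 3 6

Step 1. [r1c4∈{3}] r1c4 is down to just 3, so r1c4=3.
Step 2. [r4c1∈{2}] r4c1's peers cover all but 2. So r4c1=2.
Step 3. [r1c2∈{1}] r1c2 is down to just 1, so r1c2=1.
Step 4. [r2c4∈{6}] r2c4's peers cover all but 6. So r2c4=6.
Step 5. [r5c4∈{1}] nothing but 1 survives at r5c4, so r5c4=1.
Step 6. [r6c2∈{4}] r6c2's peers cover all but 4. So r6c2=4.
Step 7. [r3c5∈{1}] nothing but 1 survives at r3c5, so r3c5=1.
Step 8. [r1c6∈{4}] only 4 remains possible at r1c6, so r1c6=4.
Step 9. [r4c6∈{3}] nothing but 3 survives at r4c6 ⇒ r4c6=3.
Step 10. [r4c2∈{5}] r4c2's peers cover all but 5 ⇒ r4c2=5.
Step 11. [r4c5∈{6}] only 6 remains possible at r4c5 ⇒ r4c5=6.
Step 12. [r5c5∈{4}] only 4 remains possible at r5c5, so r5c5=4.
Step 13. [r2c1∈{3}] nothing but 3 survives at r2c1, so r2c1=3.
Step 14. [r2c5∈{5}] r2c5 is down to just 5. So r2c5=5.
Step 15. [r2c2∈{2}] only 2 remains possible at r2c2 ⇒ r2c2=2.
Step 16. [r5c3∈{5}] r5c3 has the single candidate 5 ⇒ r5c3=5.
Step 17. [r6c1∈{1}] r6c1 is down to just 1, so r6c1=1.

Answer: 5 1 6 3 2 4 / 3 2 4 6 5 1 / 4 6 3 2 1 5 / 2 5 1 4 6 3 / 6 3 5 1 4 2 / 1 4 2 5 3 6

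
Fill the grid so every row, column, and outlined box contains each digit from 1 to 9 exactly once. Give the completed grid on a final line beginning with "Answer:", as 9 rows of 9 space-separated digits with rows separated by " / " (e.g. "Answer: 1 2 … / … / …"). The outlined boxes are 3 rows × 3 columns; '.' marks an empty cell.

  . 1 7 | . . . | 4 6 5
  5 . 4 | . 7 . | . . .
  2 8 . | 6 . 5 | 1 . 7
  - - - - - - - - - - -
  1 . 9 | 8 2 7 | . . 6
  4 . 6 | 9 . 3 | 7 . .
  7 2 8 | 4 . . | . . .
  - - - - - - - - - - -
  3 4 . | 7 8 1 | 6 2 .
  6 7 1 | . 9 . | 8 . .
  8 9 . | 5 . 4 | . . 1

Step 1. [r9c7∈{3}] r9c7 has the single candidate 3, so r9c7=3.
Step 2. [r3c8∈{3,9}] row 3 places 9 nowhere but r3c8 ⇒ r3c8=9.
Step 3. [r4c7∈{5}] r4c7 is down to just 5. So r4c7=5.
Step 4. [r2c7∈{2}] r2c7 has the single candidate 2, so r2c7=2.
Step 5. [r1c6∈{2,8,9}] r1c6 is the only open cell in row 1 admitting 8, so r1c6=8.
Step 6. [r1c5∈{3}] r1c5's peers cover all but 3. So r1c5=3.
Step 7. [r6c5∈{1,5,6}] in row 6, 5 fits only at r6c5. So r6c5=5.
Step 8. [r4c2∈{3}] r4c2's peers cover all but 3 ⇒ r4c2=3.
Step 9. [r6c8∈{1,3}] in row 6, 1 fits only at r6c8, so r6c8=1.
Step 10. [r5c8∈{8}] only 8 remains possible at r5c8. So r5c8=8.
Step 11. [r6c9∈{3,9}] r6c9 is the only open cell in row 6 admitting 3. So r6c9=3.
Step 12. [r8c8∈{4,5}] row 8 places 5 nowhere but r8c8 ⇒ r8c8=5.
Step 13. [r1c4∈{2}] r1c4 is down to just 2 ⇒ r1c4=2.
Step 14. [r5c2∈{5}] r5c2's peers cover all but 5, so r5c2=5.
Step 15. [r5c5∈{1}] only 1 remains possible at r5c5. So r5c5=1.
Step 16. [r1c1∈{9}] r1c1 is down to just 9, so r1c1=9.
Step 17. [r7c9∈{9}] r7c9 has the single candidate 9, so r7c9=9.
Step 18. [r2c2∈{6}] r2c2 has the single candidate 6. So r2c2=6.
Step 19. [r9c8∈{7}] only 7 remains possible at r9c8, so r9c8=7.
Step 20. [r8c9∈{4}] nothing but 4 survives at r8c9. So r8c9=4.
Step 21. [r3c5∈{4}] r3c5 has the single candidate 4. So r3c5=4.
Step 22. [r9c3∈{2}] r9c3 is down to just 2. So r9c3=2.
Step 23. [r6c7∈{9}] r6c7's peers cover all but 9. So r6c7=9.
Step 24. [r8c6∈{2}] r8c6's peers cover all but 2 ⇒ r8c6=2.
Step 25. [r2c6∈{9}] only 9 remains possible at r2c6. So r2c6=9.
Step 26. [r2c4∈{1}] r2c4 has the single candidate 1, so r2c4=1.
Step 27. [r8c4∈{3}] only 3 remains possible at r8c4, so r8c4=3.
Step 28. [r4c8∈{4}] r4c8 has the single candidate 4 ⇒ r4c8=4.
Step 29. [r5c9∈{2}] r5c9 is down to just 2. So r5c9=2.
Step 30. [r6c6∈{6}] r6c6 has the single candidate 6, so r6c6=6.
Step 31. [r7c3∈{5}] r7c3 is down to just 5 ⇒ r7c3=5.
Step 32. [r9c5∈{6}] r9c5 has the single candidate 6. So r9c5=6.
Step 33. [r2c8∈{3}] only 3 remains possible at r2c8 ⇒ r2c8=3.
Step 34. [r2c9∈{8}] r2c9's peers cover all but 8 ⇒ r2c9=8.
Step 35. [r3c3∈{3}] r3c3's peers cover all but 3 ⇒ r3c3=3.

Answer: 9 1 7 2 3 8 4 6 5 / 5 6 4 1 7 9 2 3 8 / 2 8 3 6 4 5 1 9 7 / 1 3 9 8 2 7 5 4 6 / 4 5 6 9 1 3 7 8 2 / 7 2 8 4 5 6 9 1 3 / 3 4 5 7 8 1 6 2 9 / 6 7 1 3 9 2 8 5 4 / 8 9 2 5 6 4 3 7 1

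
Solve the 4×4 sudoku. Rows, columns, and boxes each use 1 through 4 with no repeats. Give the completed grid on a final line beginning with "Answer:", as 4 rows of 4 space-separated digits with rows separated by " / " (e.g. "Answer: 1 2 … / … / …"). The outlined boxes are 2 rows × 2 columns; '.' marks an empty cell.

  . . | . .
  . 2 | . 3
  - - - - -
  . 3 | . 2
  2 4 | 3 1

Step 1. [r1c4∈{4}] r1c4 has the single candidate 4 ⇒ r1c4=4.
Step 2. [r1c2∈{1}] nothing but 1 survives at r1c2 ⇒ r1c2=1.
Step 3. [r1c1∈{3}] only 3 remains possible at r1c1. So r1c1=3.
Step 4. [r3c3∈{4}] r3c3 has the single candidate 4. So r3c3=4.
Step 5. [r2c3∈{1}] r2c3 is down to just 1, so r2c3=1.
Step 6. [r1c3∈{2}] r1c3 is down to just 2 ⇒ r1c3=2.
Step 7. [r2c1∈{4}] r2c1 is down to just 4 ⇒ r2c1=4.
Step 8. [r3c1∈{1}] nothing but 1 survives at r3c1. So r3c1=1.

Answer: 3 1 2 4 / 4 2 1 3 / 1 3 4 2 / 2 4 3 1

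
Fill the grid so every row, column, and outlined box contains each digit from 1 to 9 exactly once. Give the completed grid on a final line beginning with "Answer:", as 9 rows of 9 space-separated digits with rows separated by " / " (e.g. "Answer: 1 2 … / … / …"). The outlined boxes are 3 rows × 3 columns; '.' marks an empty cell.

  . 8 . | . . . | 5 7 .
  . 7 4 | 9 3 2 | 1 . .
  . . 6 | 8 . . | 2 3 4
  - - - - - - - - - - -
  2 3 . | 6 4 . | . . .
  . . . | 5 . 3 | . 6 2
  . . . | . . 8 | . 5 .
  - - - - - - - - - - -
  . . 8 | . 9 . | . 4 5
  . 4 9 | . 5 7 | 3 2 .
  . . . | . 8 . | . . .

Step 1. [r8c4∈{1}] only 1 remains possible at r8c4 ⇒ r8c4=1.
Step 2. [r6c4∈{2,7}] r6c4 is the only open cell in col 4 admitting 7, so r6c4=7.
Step 3. [r6c3∈{1}] r6c3 has the single candidate 1, so r6c3=1.
Step 4. [r8c1∈{6}] r8c1 is down to just 6, so r8c1=6.
Step 5. [r1c9∈{6,9}] box 3 places 9 nowhere but r1c9, so r1c9=9.
Step 6. [r5c2∈{9}] nothing but 9 survives at r5c2 ⇒ r5c2=9.
Step 7. [r6c7∈{4,9}] r6c7 is the only open cell in row 6 admitting 9 ⇒ r6c7=9.
Step 8. [r5c3∈{7}] nothing but 7 survives at r5c3. So r5c3=7.
Step 9. [r2c1∈{5}] r2c1 is down to just 5. So r2c1=5.
Step 10. [r3c2∈{1}] r3c2 is down to just 1, so r3c2=1.
Step 11. [r1c1∈{3}] r1c1's peers cover all but 3 ⇒ r1c1=3.
Step 12. [r7c2∈{2}] only 2 remains possible at r7c2 ⇒ r7c2=2.
Step 13. [r7c6∈{6}] r7c6's peers cover all but 6 ⇒ r7c6=6.
Step 14. [r7c7∈{7}] only 7 remains possible at r7c7, so r7c7=7.
Step 15. [r4c7∈{8}] only 8 remains possible at r4c7, so r4c7=8.
Step 16. [r4c8∈{1}] only 1 remains possible at r4c8. So r4c8=1.
Step 17. [r9c6∈{4}] r9c6 is down to just 4 ⇒ r9c6=4.
Step 18. [r9c9∈{1,6}] across col 9, 1 lands solely at r9c9. So r9c9=1.
Step 19. [r9c3∈{3,5}] col 3 places 3 nowhere but r9c3, so r9c3=3.
Step 20. [r2c9∈{6,8}] in row 2, 6 fits only at r2c9. So r2c9=6.
Step 21. [r5c7∈{4}] r5c7 has the single candidate 4. So r5c7=4.
Step 22. [r5c5∈{1}] r5c5 has the single candidate 1 ⇒ r5c5=1.
Step 23. [r9c8∈{9}] r9c8 has the single candidate 9 ⇒ r9c8=9.
Step 24. [r3c1∈{9}] r3c1 is down to just 9. So r3c1=9.
Step 25. [r5c1∈{8}] r5c1 is down to just 8. So r5c1=8.
Step 26. [r4c6∈{9}] r4c6's peers cover all but 9 ⇒ r4c6=9.
Step 27. [r6c5∈{2}] r6c5 is down to just 2, so r6c5=2.
Step 28. [r9c2∈{5}] r9c2's peers cover all but 5 ⇒ r9c2=5.
Step 29. [r9c7∈{6}] r9c7's peers cover all but 6. So r9c7=6.
Step 30. [r7c1∈{1}] r7c1 has the single candidate 1. So r7c1=1.
Step 31. [r4c9∈{7}] r4c9 is down to just 7, so r4c9=7.
Step 32. [r6c1∈{4}] r6c1's peers cover all but 4. So r6c1=4.
Step 33. [r1c4∈{4}] only 4 remains possible at r1c4, so r1c4=4.
Step 34. [r4c3∈{5}] only 5 remains possible at r4c3. So r4c3=5.
Step 35. [r9c4∈{2}] only 2 remains possible at r9c4, so r9c4=2.
Step 36. [r1c5∈{6}] r1c5 is down to just 6, so r1c5=6.
Step 37. [r1c6∈{1}] only 1 remains possible at r1c6. So r1c6=1.
Step 38. [r2c8∈{8}] only 8 remains possible at r2c8. So r2c8=8.
Step 39. [r9c1∈{7}] nothing but 7 survives at r9c1 ⇒ r9c1=7.
Step 40. [r1c3∈{2}] only 2 remains possible at r1c3, so r1c3=2.
Step 41. [r3c5∈{7}] nothing but 7 survives at r3c5, so r3c5=7.
Step 42. [r8c9∈{8}] r8c9 has the single candidate 8, so r8c9=8.
Step 43. [r6c9∈{3}] only 3 remains possible at r6c9. So r6c9=3.
Step 44. [r7c4∈{3}] r7c4's peers cover all but 3 ⇒ r7c4=3.
Step 45. [r6c2∈{6}] r6c2 has the single candidate 6, so r6c2=6.
Step 46. [r3c6∈{5}] only 5 remains possible at r3c6, so r3c6=5.

Answer: 3 8 2 4 6 1 5 7 9 / 5 7 4 9 3 2 1 8 6 / 9 1 6 8 7 5 2 3 4 / 2 3 5 6 4 9 8 1 7 / 8 9 7 5 1 3 4 6 2 / 4 6 1 7 2 8 9 5 3 / 1 2 8 3 9 6 7 4 5 / 6 4 9 1 5 7 3 2 8 / 7 5 3 2 8 4 6 9 1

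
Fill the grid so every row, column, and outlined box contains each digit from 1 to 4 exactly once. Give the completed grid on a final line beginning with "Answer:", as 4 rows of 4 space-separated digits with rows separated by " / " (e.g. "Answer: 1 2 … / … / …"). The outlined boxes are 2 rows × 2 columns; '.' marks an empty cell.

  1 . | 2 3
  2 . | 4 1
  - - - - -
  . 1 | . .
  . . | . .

Step 1. [r4c2∈{2,3,4}] col 2 places 2 nowhere but r4c2, so r4c2=2.
Step 2. [r4c4∈{4}] r4c4's peers cover all but 4, so r4c4=4.
Step 3. [r3c3∈{3}] r3c3 has the single candidate 3, so r3c3=3.
Step 4. [r2c2∈{3}] r2c2 is down to just 3, so r2c2=3.
Step 5. [r3c4∈{2}] r3c4 has the single candidate 2, so r3c4=2.
Step 6. [r4c1∈{3}] r4c1's peers cover all but 3 ⇒ r4c1=3.
Step 7. [r4c3∈{1}] r4c3 is down to just 1 ⇒ r4c3=1.
Step 8. [r1c2∈{4}] r1c2's peers cover all but 4, so r1c2=4.
Step 9. [r3c1∈{4}] nothing but 4 survives at r3c1 ⇒ r3c1=4.

Answer: 1 4 2 3 / 2 3 4 1 / 4 1 3 2 / 3 2 1 4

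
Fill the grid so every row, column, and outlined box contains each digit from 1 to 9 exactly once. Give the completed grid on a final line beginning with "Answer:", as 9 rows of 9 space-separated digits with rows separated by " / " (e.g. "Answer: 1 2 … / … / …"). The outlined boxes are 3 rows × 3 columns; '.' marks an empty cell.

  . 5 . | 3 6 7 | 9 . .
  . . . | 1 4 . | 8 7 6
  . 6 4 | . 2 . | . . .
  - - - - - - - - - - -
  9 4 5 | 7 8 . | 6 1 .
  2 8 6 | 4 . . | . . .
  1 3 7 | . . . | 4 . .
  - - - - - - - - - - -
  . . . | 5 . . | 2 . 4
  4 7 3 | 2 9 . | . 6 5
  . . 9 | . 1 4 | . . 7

Step 1. [r2c6∈{5,9}] in row 2, 5 fits only at r2c6. So r2c6=5.
Step 2. [r7c8∈{3,8,9}] row 7 places 9 nowhere but r7c8, so r7c8=9.
Step 3. [r1c3∈{1,2,8}] in box 1, 1 fits only at r1c3. So r1c3=1.
Step 4. [r9c8∈{3,8}] box 9 places 8 nowhere but r9c8, so r9c8=8.
Step 5. [r3c4∈{8,9}] r3c4 is the only open cell in col 4 admitting 8. So r3c4=8.
Step 6. [r6c4∈{6,9}] col 4 places 9 nowhere but r6c4. So r6c4=9.
Step 7. [r1c9∈{2}] r1c9 has the single candidate 2, so r1c9=2.
Step 8. [r4c9∈{3}] r4c9 has the single candidate 3. So r4c9=3.
Step 9. [r5c8∈{5}] nothing but 5 survives at r5c8 ⇒ r5c8=5.
Step 10. [r7c3∈{8}] nothing but 8 survives at r7c3, so r7c3=8.
Step 11. [r3c7∈{1,3,5}] r3c7 is the only open cell in row 3 admitting 5, so r3c7=5.
Step 12. [r7c1∈{6}] r7c1's peers cover all but 6 ⇒ r7c1=6.
Step 13. [r7c6∈{3}] nothing but 3 survives at r7c6. So r7c6=3.
Step 14. [r3c1∈{3,7}] r3c1 is the only open cell in row 3 admitting 7 ⇒ r3c1=7.
Step 15. [r2c2∈{2,9}] 9 has one home in row 2: r2c2. So r2c2=9.
Step 16. [r6c8∈{2}] nothing but 2 survives at r6c8 ⇒ r6c8=2.
Step 17. [r5c5∈{3}] r5c5 has the single candidate 3 ⇒ r5c5=3.
Step 18. [r4c6∈{2}] r4c6 is down to just 2 ⇒ r4c6=2.
Step 19. [r9c4∈{6}] r9c4's peers cover all but 6. So r9c4=6.
Step 20. [r8c7∈{1}] nothing but 1 survives at r8c7. So r8c7=1.
Step 21. [r2c3∈{2}] only 2 remains possible at r2c3. So r2c3=2.
Step 22. [r1c8∈{4}] only 4 remains possible at r1c8. So r1c8=4.
Step 23. [r7c2∈{1}] r7c2's peers cover all but 1, so r7c2=1.
Step 24. [r5c7∈{7}] r5c7's peers cover all but 7, so r5c7=7.
Step 25. [r2c1∈{3}] r2c1 has the single candidate 3, so r2c1=3.
Step 26. [r1c1∈{8}] r1c1 has the single candidate 8 ⇒ r1c1=8.
Step 27. [r3c6∈{9}] r3c6 is down to just 9, so r3c6=9.
Step 28. [r9c1∈{5}] only 5 remains possible at r9c1, so r9c1=5.
Step 29. [r6c9∈{8}] only 8 remains possible at r6c9 ⇒ r6c9=8.
Step 30. [r9c7∈{3}] only 3 remains possible at r9c7, so r9c7=3.
Step 31. [r9c2∈{2}] r9c2 has the single candidate 2, so r9c2=2.
Step 32. [r5c9∈{9}] r5c9 is down to just 9, so r5c9=9.
Step 33. [r7c5∈{7}] r7c5's peers cover all but 7 ⇒ r7c5=7.
Step 34. [r5c6∈{1}] only 1 remains possible at r5c6 ⇒ r5c6=1.
Step 35. [r8c6∈{8}] r8c6 has the single candidate 8 ⇒ r8c6=8.
Step 36. [r6c6∈{6}] r6c6's peers cover all but 6. So r6c6=6.
Step 37. [r6c5∈{5}] r6c5 has the single candidate 5 ⇒ r6c5=5.
Step 38. [r3c9∈{1}] r3c9's peers cover all but 1, so r3c9=1.
Step 39. [r3c8∈{3}] r3c8's peers cover all but 3. So r3c8=3.

Answer: 8 5 1 3 6 7 9 4 2 / 3 9 2 1 4 5 8 7 6 / 7 6 4 8 2 9 5 3 1 / 9 4 5 7 8 2 6 1 3 / 2 8 6 4 3 1 7 5 9 / 1 3 7 9 5 6 4 2 8 / 6 1 8 5 7 3 2 9 4 / 4 7 3 2 9 8 1 6 5 / 5 2 9 6 1 4 3 8 7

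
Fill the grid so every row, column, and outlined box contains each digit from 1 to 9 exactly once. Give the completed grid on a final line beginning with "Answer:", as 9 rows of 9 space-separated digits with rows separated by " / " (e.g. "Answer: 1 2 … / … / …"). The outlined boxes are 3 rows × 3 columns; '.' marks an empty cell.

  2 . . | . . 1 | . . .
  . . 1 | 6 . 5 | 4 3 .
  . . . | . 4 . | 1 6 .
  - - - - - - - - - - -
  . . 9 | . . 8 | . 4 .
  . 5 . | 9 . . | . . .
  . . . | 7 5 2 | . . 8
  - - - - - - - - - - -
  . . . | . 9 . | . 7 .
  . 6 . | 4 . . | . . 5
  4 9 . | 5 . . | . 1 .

Step 1. [r1c3∈{3,4,5,6,7,8}] across row 1, 6 lands solely at r1c3, so r1c3=6.
Step 2. [r5c8∈{2}] nothing but 2 survives at r5c8, so r5c8=2.
Step 3. [r4c7∈{3,5,6,7}] in row 4, 5 fits only at r4c7, so r4c7=5.
Step 4. [r4c2∈{1,2,3,7}] 2 has one home in row 4: r4c2, so r4c2=2.
Step 5. [r1c2∈{3,4,7,8}] r1c2 is the only open cell in row 1 admitting 4 ⇒ r1c2=4.
Step 6. [r3c6∈{3,7,9}] col 6 places 9 nowhere but r3c6. So r3c6=9.
Step 7. [r7c9∈{2,3,4,6}] across row 7, 4 lands solely at r7c9. So r7c9=4.
Step 8. [r2c1∈{7,8,9}] 9 has one home in col 1: r2c1 ⇒ r2c1=9.
Step 9. [r1c9∈{7,9}] col 9 places 9 nowhere but r1c9, so r1c9=9.
Step 10. [r5c6∈{3,4,6}] col 6 places 4 nowhere but r5c6, so r5c6=4.
Step 11. [r6c8∈{9}] r6c8 is down to just 9, so r6c8=9.
Step 12. [r8c8∈{8}] nothing but 8 survives at r8c8. So r8c8=8.
Step 13. [r1c7∈{7,8}] across col 7, 8 lands solely at r1c7. So r1c7=8.
Step 14. [r5c7∈{3,6,7}] r5c7 is the only open cell in col 7 admitting 7 ⇒ r5c7=7.
Step 15. [r4c1∈{1,3,6,7}] in row 4, 7 fits only at r4c1. So r4c1=7.
Step 16. [r1c4∈{3}] r1c4 has the single candidate 3, so r1c4=3.
Step 17. [r4c4∈{1}] r4c4 has the single candidate 1, so r4c4=1.
Step 18. [r8c5∈{1,2,3,7}] col 5 places 1 nowhere but r8c5. So r8c5=1.
Step 19. [r8c1∈{3}] r8c1's peers cover all but 3 ⇒ r8c1=3.
Step 20. [r5c9∈{1,3,6}] col 9 places 1 nowhere but r5c9 ⇒ r5c9=1.
Step 21. [r8c6∈{7}] r8c6's peers cover all but 7. So r8c6=7.
Step 22. [r8c3∈{2}] r8c3 is down to just 2 ⇒ r8c3=2.
Step 23. [r9c3∈{7,8}] row 9 places 7 nowhere but r9c3. So r9c3=7.
Step 24. [r9c5∈{2,3,6,8}] in row 9, 8 fits only at r9c5. So r9c5=8.
Step 25. [r2c2∈{7,8}] across row 2, 8 lands solely at r2c2 ⇒ r2c2=8.
Step 26. [r2c5∈{2,7}] col 5 places 2 nowhere but r2c5. So r2c5=2.
Step 27. [r3c1∈{5}] r3c1 is down to just 5, so r3c1=5.
Step 28. [r3c3∈{3}] r3c3 is down to just 3 ⇒ r3c3=3.
Step 29. [r5c5∈{3,6}] row 5 places 3 nowhere but r5c5. So r5c5=3.
Step 30. [r4c9∈{3,6}] row 4 places 3 nowhere but r4c9, so r4c9=3.
Step 31. [r9c9∈{2,6}] col 9 places 6 nowhere but r9c9. So r9c9=6.
Step 32. [r5c1∈{6,8}] r5c1 is the only open cell in row 5 admitting 6. So r5c1=6.
Step 33. [r7c2∈{1}] nothing but 1 survives at r7c2, so r7c2=1.
Step 34. [r9c6∈{3}] only 3 remains possible at r9c6. So r9c6=3.
Step 35. [r7c1∈{8}] r7c1's peers cover all but 8 ⇒ r7c1=8.
Step 36. [r7c7∈{2,3}] in row 7, 3 fits only at r7c7. So r7c7=3.
Step 37. [r3c2∈{7}] nothing but 7 survives at r3c2. So r3c2=7.
Step 38. [r6c3∈{4}] r6c3's peers cover all but 4, so r6c3=4.
Step 39. [r2c9∈{7}] r2c9 is down to just 7. So r2c9=7.
Step 40. [r3c9∈{2}] nothing but 2 survives at r3c9, so r3c9=2.
Step 41. [r1c5∈{7}] only 7 remains possible at r1c5. So r1c5=7.
Step 42. [r8c7∈{9}] r8c7's peers cover all but 9 ⇒ r8c7=9.
Step 43. [r5c3∈{8}] only 8 remains possible at r5c3, so r5c3=8.
Step 44. [r7c4∈{2}] only 2 remains possible at r7c4. So r7c4=2.
Step 45. [r6c2∈{3}] r6c2's peers cover all but 3. So r6c2=3.
Step 46. [r7c6∈{6}] nothing but 6 survives at r7c6 ⇒ r7c6=6.
Step 47. [r3c4∈{8}] nothing but 8 survives at r3c4, so r3c4=8.
Step 48. [r9c7∈{2}] nothing but 2 survives at r9c7, so r9c7=2.
Step 49. [r7c3∈{5}] r7c3's peers cover all but 5, so r7c3=5.
Step 50. [r6c1∈{1}] nothing but 1 survives at r6c1 ⇒ r6c1=1.
Step 51. [r6c7∈{6}] r6c7's peers cover all but 6, so r6c7=6.
Step 52. [r4c5∈{6}] r4c5 is down to just 6. So r4c5=6.
Step 53. [r1c8∈{5}] nothing but 5 survives at r1c8. So r1c8=5.

Answer: 2 4 6 3 7 1 8 5 9 / 9 8 1 6 2 5 4 3 7 / 5 7 3 8 4 9 1 6 2 / 7 2 9 1 6 8 5 4 3 / 6 5 8 9 3 4 7 2 1 / 1 3 4 7 5 2 6 9 8 / 8 1 5 2 9 6 3 7 4 / 3 6 2 4 1 7 9 8 5 / 4 9 7 5 8 3 2 1 6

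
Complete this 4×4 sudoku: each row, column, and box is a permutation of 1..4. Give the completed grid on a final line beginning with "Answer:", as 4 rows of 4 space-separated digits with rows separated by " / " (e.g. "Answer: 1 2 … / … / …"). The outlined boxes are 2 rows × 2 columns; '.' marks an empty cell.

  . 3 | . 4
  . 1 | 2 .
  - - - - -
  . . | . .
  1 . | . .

Step 1. [r3c1∈{2,3,4}] in col 1, 3 fits only at r3c1 ⇒ r3c1=3.
Step 2. [r4c3∈{3,4}] 3 has one home in col 3: r4c3, so r4c3=3.
Step 3. [r4c2∈{2,4}] across row 4, 4 lands solely at r4c2. So r4c2=4.
Step 4. [r3c4∈{1,2}] across col 4, 1 lands solely at r3c4. So r3c4=1.
Step 5. [r4c4∈{2}] r4c4's peers cover all but 2 ⇒ r4c4=2.
Step 6. [r1c3∈{1}] r1c3 is down to just 1. So r1c3=1.
Step 7. [r2c1∈{4}] only 4 remains possible at r2c1. So r2c1=4.
Step 8. [r3c3∈{4}] only 4 remains possible at r3c3, so r3c3=4.
Step 9. [r2c4∈{3}] nothing but 3 survives at r2c4, so r2c4=3.
Step 10. [r1c1∈{2}] r1c1's peers cover all but 2, so r1c1=2.
Step 11. [r3c2∈{2}] nothing but 2 survives at r3c2 ⇒ r3c2=2.

Answer: 2 3 1 4 / 4 1 2 3 / 3 2 4 1 / 1 4 3 2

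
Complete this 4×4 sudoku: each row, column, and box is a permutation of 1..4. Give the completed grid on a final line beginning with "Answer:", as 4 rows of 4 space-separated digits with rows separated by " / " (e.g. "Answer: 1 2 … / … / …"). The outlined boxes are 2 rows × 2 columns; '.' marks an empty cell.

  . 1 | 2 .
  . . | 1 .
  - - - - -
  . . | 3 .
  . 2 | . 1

Step 1. [r3c2∈{4}] nothing but 4 survives at r3c2 ⇒ r3c2=4.
Step 2. [r2c2∈{3}] nothing but 3 survives at r2c2 ⇒ r2c2=3.
Step 3. [r1c1∈{4}] nothing but 4 survives at r1c1 ⇒ r1c1=4.
Step 4. [r1c4∈{3}] r1c4 has the single candidate 3 ⇒ r1c4=3.
Step 5. [r2c1∈{2}] nothing but 2 survives at r2c1. So r2c1=2.
Step 6. [r3c1∈{1}] r3c1's peers cover all but 1 ⇒ r3c1=1.
Step 7. [r2c4∈{4}] r2c4's peers cover all but 4. So r2c4=4.
Step 8. [r4c3∈{4}] nothing but 4 survives at r4c3. So r4c3=4.
Step 9. [r4c1∈{3}] nothing but 3 survives at r4c1 ⇒ r4c1=3.
Step 10. [r3c4∈{2}] nothing but 2 survives at r3c4 ⇒ r3c4=2.

Answer: 4 1 2 3 / 2 3 1 4 / 1 4 3 2 / 3 2 4 1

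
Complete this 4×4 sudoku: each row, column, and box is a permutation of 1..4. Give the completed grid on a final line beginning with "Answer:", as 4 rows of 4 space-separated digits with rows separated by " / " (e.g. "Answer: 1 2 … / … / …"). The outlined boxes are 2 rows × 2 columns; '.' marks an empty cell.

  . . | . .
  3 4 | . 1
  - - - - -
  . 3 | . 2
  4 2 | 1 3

Step 1. [r1c3∈{2,3,4}] in row 1, 3 fits only at r1c3. So r1c3=3.
Step 2. [r3c1∈{1}] r3c1 is down to just 1 ⇒ r3c1=1.
Step 3. [r2c3∈{2}] only 2 remains possible at r2c3, so r2c3=2.
Step 4. [r1c4∈{4}] only 4 remains possible at r1c4 ⇒ r1c4=4.
Step 5. [r3c3∈{4}] nothing but 4 survives at r3c3 ⇒ r3c3=4.
Step 6. [r1c2∈{1}] nothing but 1 survives at r1c2. So r1c2=1.
Step 7. [r1c1∈{2}] r1c1 has the single candidate 2. So r1c1=2.

Answer: 2 1 3 4 / 3 4 2 1 / 1 3 4 2 / 4 2 1 3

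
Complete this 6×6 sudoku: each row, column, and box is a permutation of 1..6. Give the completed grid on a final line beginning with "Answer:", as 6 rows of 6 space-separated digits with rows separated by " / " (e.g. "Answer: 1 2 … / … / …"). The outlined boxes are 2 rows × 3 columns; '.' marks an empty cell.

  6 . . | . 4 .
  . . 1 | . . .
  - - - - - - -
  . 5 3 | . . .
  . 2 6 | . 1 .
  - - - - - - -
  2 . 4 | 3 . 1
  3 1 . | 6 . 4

Step 1. [r2c5∈{2,3,5,6}] col 5 places 3 nowhere but r2c5. So r2c5=3.
Step 2. [r2c1∈{4,5}] r2c1 is the only open cell in col 1 admitting 5 ⇒ r2c1=5.
Step 3. [r2c4∈{2}] r2c4's peers cover all but 2, so r2c4=2.
Step 4. [r3c6∈{2,6}] in col 6, 2 fits only at r3c6. So r3c6=2.
Step 5. [r3c4∈{4}] r3c4's peers cover all but 4, so r3c4=4.
Step 6. [r1c6∈{5}] nothing but 5 survives at r1c6. So r1c6=5.
Step 7. [r5c5∈{5}] r5c5's peers cover all but 5 ⇒ r5c5=5.
Step 8. [r1c3∈{2}] r1c3 is down to just 2, so r1c3=2.
Step 9. [r4c4∈{5}] r4c4 is down to just 5. So r4c4=5.
Step 10. [r2c2∈{4}] r2c2 is down to just 4. So r2c2=4.
Step 11. [r4c1∈{4}] r4c1 is down to just 4. So r4c1=4.
Step 12. [r5c2∈{6}] r5c2's peers cover all but 6 ⇒ r5c2=6.
Step 13. [r4c6∈{3}] r4c6's peers cover all but 3, so r4c6=3.
Step 14. [r1c4∈{1}] nothing but 1 survives at r1c4, so r1c4=1.
Step 15. [r2c6∈{6}] r2c6 has the single candidate 6. So r2c6=6.
Step 16. [r1c2∈{3}] nothing but 3 survives at r1c2, so r1c2=3.
Step 17. [r6c3∈{5}] r6c3 is down to just 5. So r6c3=5.
Step 18. [r6c5∈{2}] r6c5 is down to just 2, so r6c5=2.
Step 19. [r3c5∈{6}] only 6 remains possible at r3c5 ⇒ r3c5=6.
Step 20. [r3c1∈{1}] nothing but 1 survives at r3c1, so r3c1=1.

Answer: 6 3 2 1 4 5 / 5 4 1 2 3 6 / 1 5 3 4 6 2 / 4 2 6 5 1 3 / 2 6 4 3 5 1 / 3 1 5 6 2 4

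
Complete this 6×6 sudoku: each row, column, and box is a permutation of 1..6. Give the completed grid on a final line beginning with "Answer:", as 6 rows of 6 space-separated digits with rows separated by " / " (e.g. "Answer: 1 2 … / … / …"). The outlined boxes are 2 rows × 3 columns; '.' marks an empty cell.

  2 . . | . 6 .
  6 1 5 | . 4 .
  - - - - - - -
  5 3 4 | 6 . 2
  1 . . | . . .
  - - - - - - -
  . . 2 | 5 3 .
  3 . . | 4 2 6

Step 1. [r2c6∈{3}] r2c6 has the single candidate 3, so r2c6=3.
Step 2. [r5c2∈{4,6}] 6 has one home in row 5: r5c2 ⇒ r5c2=6.
Step 3. [r1c6∈{1,5}] across row 1, 5 lands solely at r1c6 ⇒ r1c6=5.
Step 4. [r6c3∈{1}] nothing but 1 survives at r6c3 ⇒ r6c3=1.
Step 5. [r3c5∈{1}] r3c5 has the single candidate 1, so r3c5=1.
Step 6. [r4c3∈{6}] r4c3 has the single candidate 6, so r4c3=6.
Step 7. [r1c3∈{3}] r1c3's peers cover all but 3. So r1c3=3.
Step 8. [r4c6∈{4}] r4c6 has the single candidate 4 ⇒ r4c6=4.
Step 9. [r4c2∈{2}] nothing but 2 survives at r4c2 ⇒ r4c2=2.
Step 10. [r1c4∈{1}] r1c4 has the single candidate 1 ⇒ r1c4=1.
Step 11. [r2c4∈{2}] r2c4 has the single candidate 2, so r2c4=2.
Step 12. [r5c1∈{4}] r5c1 has the single candidate 4 ⇒ r5c1=4.
Step 13. [r1c2∈{4}] r1c2 is down to just 4, so r1c2=4.
Step 14. [r4c5∈{5}] r4c5's peers cover all but 5, so r4c5=5.
Step 15. [r5c6∈{1}] r5c6 has the single candidate 1, so r5c6=1.
Step 16. [r4c4∈{3}] nothing but 3 survives at r4c4 ⇒ r4c4=3.
Step 17. [r6c2∈{5}] r6c2's peers cover all but 5, so r6c2=5.

Answer: 2 4 3 1 6 5 / 6 1 5 2 4 3 / 5 3 4 6 1 2 / 1 2 6 3 5 4 / 4 6 2 5 3 1 / 3 5 1 4 2 6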